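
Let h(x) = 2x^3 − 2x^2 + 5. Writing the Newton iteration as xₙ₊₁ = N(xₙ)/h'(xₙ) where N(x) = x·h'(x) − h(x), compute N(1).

−3

h'(x) = 6x^2 − 4x.
N(x) = x·h'(x) − h(x) = x·(6x^2 − 4x) − (2x^3 − 2x^2 + 5) = 4x^3 − 2x^2 − 5.
N(1) = −3.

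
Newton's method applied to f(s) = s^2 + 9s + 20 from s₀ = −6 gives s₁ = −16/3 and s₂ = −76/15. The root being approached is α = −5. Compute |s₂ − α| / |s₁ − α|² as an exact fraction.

3/5

s₁ − α = −16/3 − (−5) = −16/3 + 5 = −1/3, so |s₁ − α| = 1/3.
s₂ − α = −76/15 − (−5) = −76/15 + 5 = −1/15, so |s₂ − α| = 1/15.
|s₁ − α|² = 1/9.
Ratio = (1/15) / (1/9) = 3/5.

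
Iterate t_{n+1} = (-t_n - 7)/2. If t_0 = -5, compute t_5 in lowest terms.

t_1 = (-(-5) - 7)/2 = -1.
t_2 = (-(-1) - 7)/2 = -3.
t_3 = (-(-3) - 7)/2 = -2.
t_4 = (-(-2) - 7)/2 = -5/2.
t_5 = (-(-5/2) - 7)/2 = -9/4.

-9/4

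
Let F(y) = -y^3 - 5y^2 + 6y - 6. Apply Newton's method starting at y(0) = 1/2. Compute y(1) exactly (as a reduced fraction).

F'(y) = -3y^2 - 10y + 6.
F(1/2) = -35/8, F'(1/2) = 1/4, so y(1) = (1/2) - (-35/8)/(1/4) = 18.

18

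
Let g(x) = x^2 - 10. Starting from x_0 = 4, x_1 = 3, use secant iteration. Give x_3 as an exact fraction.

136/43

g(4) = 6, g(3) = -1. x_2 = 3 - (-1)·(3 - 4)/((-1) - 6) = 22/7.
g(3) = -1, g(22/7) = -6/49. x_3 = (22/7) - (-6/49)·((22/7) - 3)/((-6/49) - (-1)) = 136/43.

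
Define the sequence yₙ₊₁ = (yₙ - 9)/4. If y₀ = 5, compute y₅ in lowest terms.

y₁ = (5 - 9)/4 = -1.
y₂ = ((-1) - 9)/4 = -5/2.
y₃ = ((-5/2) - 9)/4 = -23/8.
y₄ = ((-23/8) - 9)/4 = -95/32.
y₅ = ((-95/32) - 9)/4 = -383/128.

-383/128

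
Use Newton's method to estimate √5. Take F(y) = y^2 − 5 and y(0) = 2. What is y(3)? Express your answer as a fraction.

F'(y) = 2y.
F(2) = −1, F'(2) = 4, so y(1) = 2 − (−1)/4 = 9/4.
F(9/4) = 1/16, F'(9/4) = 9/2, so y(2) = (9/4) − (1/16)/(9/2) = 161/72.
F(161/72) = 1/5184, F'(161/72) = 161/36, so y(3) = (161/72) − (1/5184)/(161/36) = 51841/23184.

51841/23184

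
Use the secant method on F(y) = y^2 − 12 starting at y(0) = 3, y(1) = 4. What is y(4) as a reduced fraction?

724/209

F(3) = −3, F(4) = 4. y(2) = 4 − 4·(4 − 3)/(4 − (−3)) = 24/7.
F(4) = 4, F(24/7) = −12/49. y(3) = (24/7) − (−12/49)·((24/7) − 4)/((−12/49) − 4) = 45/13.
F(24/7) = −12/49, F(45/13) = −3/169. y(4) = (45/13) − (−3/169)·((45/13) − (24/7))/((−3/169) − (−12/49)) = 724/209.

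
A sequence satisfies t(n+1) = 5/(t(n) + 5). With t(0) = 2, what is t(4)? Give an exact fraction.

47/55

t(1) = 5/(2 + 5) = 5/7.
t(2) = 5/(5/7 + 5) = 7/8.
t(3) = 5/(7/8 + 5) = 40/47.
t(4) = 5/(40/47 + 5) = 47/55.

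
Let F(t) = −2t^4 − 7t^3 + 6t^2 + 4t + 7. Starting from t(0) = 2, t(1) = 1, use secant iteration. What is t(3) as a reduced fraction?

4646581/3165037

F(2) = −49, F(1) = 8. t(2) = 1 − 8·(1 − 2)/(8 − (−49)) = 65/57.
F(1) = 8, F(65/57) = 59127712/10556001. t(3) = (65/57) − (59127712/10556001)·((65/57) − 1)/((59127712/10556001) − 8) = 4646581/3165037.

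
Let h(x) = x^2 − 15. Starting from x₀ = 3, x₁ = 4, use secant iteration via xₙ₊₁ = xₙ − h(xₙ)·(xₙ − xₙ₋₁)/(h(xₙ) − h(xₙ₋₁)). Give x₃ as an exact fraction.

213/55

h(3) = −6, h(4) = 1. x₂ = 4 − 1·(4 − 3)/(1 − (−6)) = 27/7.
h(4) = 1, h(27/7) = −6/49. x₃ = (27/7) − (−6/49)·((27/7) − 4)/((−6/49) − 1) = 213/55.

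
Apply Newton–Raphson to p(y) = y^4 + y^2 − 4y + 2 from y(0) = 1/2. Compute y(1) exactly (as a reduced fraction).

p'(y) = 4y^3 + 2y − 4.
p(1/2) = 5/16, p'(1/2) = −5/2, so y(1) = (1/2) − (5/16)/(−5/2) = 5/8.

5/8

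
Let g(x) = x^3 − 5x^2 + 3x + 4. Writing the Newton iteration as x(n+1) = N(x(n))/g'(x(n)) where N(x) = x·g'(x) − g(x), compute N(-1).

−11

g'(x) = 3x^2 − 10x + 3.
N(x) = x·g'(x) − g(x) = x·(3x^2 − 10x + 3) − (x^3 − 5x^2 + 3x + 4) = 2x^3 − 5x^2 − 4.
N(-1) = −11.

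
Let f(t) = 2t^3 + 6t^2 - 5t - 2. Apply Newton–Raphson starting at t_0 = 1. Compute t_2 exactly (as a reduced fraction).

f'(t) = 6t^2 + 12t - 5.
f(1) = 1, f'(1) = 13, so t_1 = 1 - 1/13 = 12/13.
f(12/13) = 154/2197, f'(12/13) = 1891/169, so t_2 = (12/13) - (154/2197)/(1891/169) = 22538/24583.

22538/24583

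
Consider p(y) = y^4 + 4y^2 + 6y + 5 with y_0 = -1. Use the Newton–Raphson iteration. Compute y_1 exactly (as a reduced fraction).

p'(y) = 4y^3 + 8y + 6.
p(-1) = 4, p'(-1) = -6, so y_1 = (-1) - 4/(-6) = -1/3.

-1/3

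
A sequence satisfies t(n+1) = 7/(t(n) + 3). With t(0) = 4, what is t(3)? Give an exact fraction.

t(1) = 7/(4 + 3) = 1.
t(2) = 7/(1 + 3) = 7/4.
t(3) = 7/(7/4 + 3) = 28/19.

28/19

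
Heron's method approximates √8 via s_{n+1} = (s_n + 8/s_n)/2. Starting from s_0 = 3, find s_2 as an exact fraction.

577/204

s_1 = (3 + 8/3)/2 = 17/6.
s_2 = (17/6 + 8/(17/6))/2 = 577/204.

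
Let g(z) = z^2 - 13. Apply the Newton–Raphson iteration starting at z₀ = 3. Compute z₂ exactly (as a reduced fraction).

g'(z) = 2z.
g(3) = -4, g'(3) = 6, so z₁ = 3 - (-4)/6 = 11/3.
g(11/3) = 4/9, g'(11/3) = 22/3, so z₂ = (11/3) - (4/9)/(22/3) = 119/33.

119/33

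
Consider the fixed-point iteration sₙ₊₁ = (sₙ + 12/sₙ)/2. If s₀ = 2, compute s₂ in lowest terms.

7/2

s₁ = (2 + 12/2)/2 = 4.
s₂ = (4 + 12/4)/2 = 7/2.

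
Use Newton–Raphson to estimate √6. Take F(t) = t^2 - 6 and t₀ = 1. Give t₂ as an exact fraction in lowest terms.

F'(t) = 2t.
F(1) = -5, F'(1) = 2, so t₁ = 1 - (-5)/2 = 7/2.
F(7/2) = 25/4, F'(7/2) = 7, so t₂ = (7/2) - (25/4)/7 = 73/28.

73/28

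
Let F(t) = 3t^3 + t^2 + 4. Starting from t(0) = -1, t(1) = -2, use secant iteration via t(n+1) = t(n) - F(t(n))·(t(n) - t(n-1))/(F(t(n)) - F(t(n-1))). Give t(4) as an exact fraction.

-660970/537413

F(-1) = 2, F(-2) = -16. t(2) = (-2) - (-16)·((-2) - (-1))/((-16) - 2) = -10/9.
F(-2) = -16, F(-10/9) = 272/243. t(3) = (-10/9) - (272/243)·((-10/9) - (-2))/((272/243) - (-16)) = -76/65.
F(-10/9) = 272/243, F(-76/65) = 157012/274625. t(4) = (-76/65) - (157012/274625)·((-76/65) - (-10/9))/((157012/274625) - (272/243)) = -660970/537413.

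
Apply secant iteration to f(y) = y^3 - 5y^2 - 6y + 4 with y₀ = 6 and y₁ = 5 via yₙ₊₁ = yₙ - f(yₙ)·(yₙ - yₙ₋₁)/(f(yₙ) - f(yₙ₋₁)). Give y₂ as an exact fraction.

88/15

f(6) = 4, f(5) = -26. y₂ = 5 - (-26)·(5 - 6)/((-26) - 4) = 88/15.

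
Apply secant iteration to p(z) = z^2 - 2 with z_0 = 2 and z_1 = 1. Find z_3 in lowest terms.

10/7

p(2) = 2, p(1) = -1. z_2 = 1 - (-1)·(1 - 2)/((-1) - 2) = 4/3.
p(1) = -1, p(4/3) = -2/9. z_3 = (4/3) - (-2/9)·((4/3) - 1)/((-2/9) - (-1)) = 10/7.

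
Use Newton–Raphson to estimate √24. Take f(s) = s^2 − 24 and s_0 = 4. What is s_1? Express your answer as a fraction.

f'(s) = 2s.
f(4) = −8, f'(4) = 8, so s_1 = 4 − (−8)/8 = 5.

5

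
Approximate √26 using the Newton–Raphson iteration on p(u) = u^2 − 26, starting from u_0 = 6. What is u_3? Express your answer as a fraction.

p'(u) = 2u.
p(6) = 10, p'(6) = 12, so u_1 = 6 − 10/12 = 31/6.
p(31/6) = 25/36, p'(31/6) = 31/3, so u_2 = (31/6) − (25/36)/(31/3) = 1897/372.
p(1897/372) = 625/138384, p'(1897/372) = 1897/186, so u_3 = (1897/372) − (625/138384)/(1897/186) = 7196593/1411368.

7196593/1411368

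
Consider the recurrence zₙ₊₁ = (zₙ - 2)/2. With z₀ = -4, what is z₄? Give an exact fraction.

z₁ = ((-4) - 2)/2 = -3.
z₂ = ((-3) - 2)/2 = -5/2.
z₃ = ((-5/2) - 2)/2 = -9/4.
z₄ = ((-9/4) - 2)/2 = -17/8.

-17/8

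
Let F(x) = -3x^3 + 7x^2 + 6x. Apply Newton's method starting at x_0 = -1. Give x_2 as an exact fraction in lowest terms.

F'(x) = -9x^2 + 14x + 6.
F(-1) = 4, F'(-1) = -17, so x_1 = (-1) - 4/(-17) = -13/17.
F(-13/17) = 4160/4913, F'(-13/17) = -2881/289, so x_2 = (-13/17) - (4160/4913)/(-2881/289) = -33293/48977.

-33293/48977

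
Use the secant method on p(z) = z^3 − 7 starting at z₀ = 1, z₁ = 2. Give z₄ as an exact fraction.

99535299/52030837

p(1) = −6, p(2) = 1. z₂ = 2 − 1·(2 − 1)/(1 − (−6)) = 13/7.
p(2) = 1, p(13/7) = −204/343. z₃ = (13/7) − (−204/343)·((13/7) − 2)/((−204/343) − 1) = 1045/547.
p(13/7) = −204/343, p(1045/547) = −4505136/163667323. z₄ = (1045/547) − (−4505136/163667323)·((1045/547) − (13/7))/((−4505136/163667323) − (−204/343)) = 99535299/52030837.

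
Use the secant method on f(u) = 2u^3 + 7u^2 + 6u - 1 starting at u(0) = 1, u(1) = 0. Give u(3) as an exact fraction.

f(1) = 14, f(0) = -1. u(2) = 0 - (-1)·(0 - 1)/((-1) - 14) = 1/15.
f(0) = -1, f(1/15) = -1918/3375. u(3) = (1/15) - (-1918/3375)·((1/15) - 0)/((-1918/3375) - (-1)) = 225/1457.

225/1457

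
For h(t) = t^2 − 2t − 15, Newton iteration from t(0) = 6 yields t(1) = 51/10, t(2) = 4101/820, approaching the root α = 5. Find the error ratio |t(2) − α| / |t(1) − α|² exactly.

t(1) − α = 51/10 − 5 = 1/10, so |t(1) − α| = 1/10.
t(2) − α = 4101/820 − 5 = 1/820, so |t(2) − α| = 1/820.
|t(1) − α|² = 1/100.
Ratio = (1/820) / (1/100) = 5/41.

5/41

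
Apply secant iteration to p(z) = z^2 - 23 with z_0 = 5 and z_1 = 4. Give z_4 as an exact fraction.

p(5) = 2, p(4) = -7. z_2 = 4 - (-7)·(4 - 5)/((-7) - 2) = 43/9.
p(4) = -7, p(43/9) = -14/81. z_3 = (43/9) - (-14/81)·((43/9) - 4)/((-14/81) - (-7)) = 379/79.
p(43/9) = -14/81, p(379/79) = 98/6241. z_4 = (379/79) - (98/6241)·((379/79) - (43/9))/((98/6241) - (-14/81)) = 16325/3404.

16325/3404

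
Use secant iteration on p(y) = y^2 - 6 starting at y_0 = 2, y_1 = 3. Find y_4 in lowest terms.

267/109

p(2) = -2, p(3) = 3. y_2 = 3 - 3·(3 - 2)/(3 - (-2)) = 12/5.
p(3) = 3, p(12/5) = -6/25. y_3 = (12/5) - (-6/25)·((12/5) - 3)/((-6/25) - 3) = 22/9.
p(12/5) = -6/25, p(22/9) = -2/81. y_4 = (22/9) - (-2/81)·((22/9) - (12/5))/((-2/81) - (-6/25)) = 267/109.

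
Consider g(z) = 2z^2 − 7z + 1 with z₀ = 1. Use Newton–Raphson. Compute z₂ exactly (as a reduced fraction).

7/75

g'(z) = 4z − 7.
g(1) = −4, g'(1) = −3, so z₁ = 1 − (−4)/(−3) = −1/3.
g(−1/3) = 32/9, g'(−1/3) = −25/3, so z₂ = (−1/3) − (32/9)/(−25/3) = 7/75.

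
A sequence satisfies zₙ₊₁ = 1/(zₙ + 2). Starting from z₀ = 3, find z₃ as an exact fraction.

11/27

z₁ = 1/(3 + 2) = 1/5.
z₂ = 1/(1/5 + 2) = 5/11.
z₃ = 1/(5/11 + 2) = 11/27.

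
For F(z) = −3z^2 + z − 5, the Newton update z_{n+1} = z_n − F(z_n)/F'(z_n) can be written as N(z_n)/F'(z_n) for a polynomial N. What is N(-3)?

F'(z) = −6z + 1.
N(z) = z·F'(z) − F(z) = z·(−6z + 1) − (−3z^2 + z − 5) = −3z^2 + 5.
N(-3) = −22.

−22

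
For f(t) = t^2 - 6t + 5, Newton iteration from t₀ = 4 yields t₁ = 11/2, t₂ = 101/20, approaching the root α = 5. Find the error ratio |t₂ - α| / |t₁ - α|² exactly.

t₁ - α = 11/2 - 5 = 1/2, so |t₁ - α| = 1/2.
t₂ - α = 101/20 - 5 = 1/20, so |t₂ - α| = 1/20.
|t₁ - α|² = 1/4.
Ratio = (1/20) / (1/4) = 1/5.

1/5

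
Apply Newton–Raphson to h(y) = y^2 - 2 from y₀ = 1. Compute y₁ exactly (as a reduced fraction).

h'(y) = 2y.
h(1) = -1, h'(1) = 2, so y₁ = 1 - (-1)/2 = 3/2.

3/2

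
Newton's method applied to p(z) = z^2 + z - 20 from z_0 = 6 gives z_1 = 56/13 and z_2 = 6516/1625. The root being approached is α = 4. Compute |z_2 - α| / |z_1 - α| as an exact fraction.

z_1 - α = 56/13 - 4 = 4/13, so |z_1 - α| = 4/13.
z_2 - α = 6516/1625 - 4 = 16/1625, so |z_2 - α| = 16/1625.
Ratio = (16/1625) / (4/13) = 4/125.

4/125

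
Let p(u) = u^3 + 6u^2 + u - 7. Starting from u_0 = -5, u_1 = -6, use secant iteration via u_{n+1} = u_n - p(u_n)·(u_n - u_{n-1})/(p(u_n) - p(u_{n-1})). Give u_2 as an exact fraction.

-11/2

p(-5) = 13, p(-6) = -13. u_2 = (-6) - (-13)·((-6) - (-5))/((-13) - 13) = -11/2.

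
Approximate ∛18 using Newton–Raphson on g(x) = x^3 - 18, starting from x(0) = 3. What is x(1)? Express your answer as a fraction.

g'(x) = 3x^2.
g(3) = 9, g'(3) = 27, so x(1) = 3 - 9/27 = 8/3.

8/3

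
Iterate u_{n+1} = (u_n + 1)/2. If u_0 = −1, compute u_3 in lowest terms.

3/4

u_1 = ((−1) + 1)/2 = 0.
u_2 = (0 + 1)/2 = 1/2.
u_3 = ((1/2) + 1)/2 = 3/4.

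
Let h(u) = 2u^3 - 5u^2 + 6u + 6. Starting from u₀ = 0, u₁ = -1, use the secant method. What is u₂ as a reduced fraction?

-6/13

h(0) = 6, h(-1) = -7. u₂ = (-1) - (-7)·((-1) - 0)/((-7) - 6) = -6/13.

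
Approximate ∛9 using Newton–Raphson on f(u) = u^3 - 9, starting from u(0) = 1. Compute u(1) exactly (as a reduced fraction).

f'(u) = 3u^2.
f(1) = -8, f'(1) = 3, so u(1) = 1 - (-8)/3 = 11/3.

11/3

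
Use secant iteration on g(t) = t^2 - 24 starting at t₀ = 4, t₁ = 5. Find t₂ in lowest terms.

g(4) = -8, g(5) = 1. t₂ = 5 - 1·(5 - 4)/(1 - (-8)) = 44/9.

44/9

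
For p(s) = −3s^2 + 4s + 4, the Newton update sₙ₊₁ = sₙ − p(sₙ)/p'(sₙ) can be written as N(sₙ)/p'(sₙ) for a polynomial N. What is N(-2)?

−16

p'(s) = −6s + 4.
N(s) = s·p'(s) − p(s) = s·(−6s + 4) − (−3s^2 + 4s + 4) = −3s^2 − 4.
N(-2) = −16.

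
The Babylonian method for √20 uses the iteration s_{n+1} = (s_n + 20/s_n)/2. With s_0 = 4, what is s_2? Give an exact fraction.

s_1 = (4 + 20/4)/2 = 9/2.
s_2 = (9/2 + 20/(9/2))/2 = 161/36.

161/36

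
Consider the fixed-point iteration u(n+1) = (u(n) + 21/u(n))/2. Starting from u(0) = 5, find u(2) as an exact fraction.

527/115

u(1) = (5 + 21/5)/2 = 23/5.
u(2) = (23/5 + 21/(23/5))/2 = 527/115.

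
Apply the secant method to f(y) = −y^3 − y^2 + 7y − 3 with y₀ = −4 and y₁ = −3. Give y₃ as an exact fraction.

f(−4) = 17, f(−3) = −6. y₂ = (−3) − (−6)·((−3) − (−4))/((−6) − 17) = −75/23.
f(−3) = −6, f(−75/23) = −21726/12167. y₃ = (−75/23) − (−21726/12167)·((−75/23) − (−3))/((−21726/12167) − (−6)) = −14406/4273.

−14406/4273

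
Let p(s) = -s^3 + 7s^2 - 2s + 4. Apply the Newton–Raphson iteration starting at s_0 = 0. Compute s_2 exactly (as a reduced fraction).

4/7

p'(s) = -3s^2 + 14s - 2.
p(0) = 4, p'(0) = -2, so s_1 = 0 - 4/(-2) = 2.
p(2) = 20, p'(2) = 14, so s_2 = 2 - 20/14 = 4/7.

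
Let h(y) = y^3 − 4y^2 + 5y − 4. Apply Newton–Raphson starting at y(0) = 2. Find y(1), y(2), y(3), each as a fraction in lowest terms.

h'(y) = 3y^2 − 8y + 5.
h(2) = −2, h'(2) = 1, so y(1) = 2 − (−2)/1 = 4.
h(4) = 16, h'(4) = 21, so y(2) = 4 − 16/21 = 68/21.
h(68/21) = 38912/9261, h'(68/21) = 517/49, so y(3) = (68/21) − (38912/9261)/(517/49) = 277492/97713.

y(1) = 4, y(2) = 68/21, y(3) = 277492/97713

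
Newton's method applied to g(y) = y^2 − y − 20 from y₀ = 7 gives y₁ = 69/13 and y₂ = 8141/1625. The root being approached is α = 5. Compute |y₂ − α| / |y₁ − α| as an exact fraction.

4/125

y₁ − α = 69/13 − 5 = 4/13, so |y₁ − α| = 4/13.
y₂ − α = 8141/1625 − 5 = 16/1625, so |y₂ − α| = 16/1625.
Ratio = (16/1625) / (4/13) = 4/125.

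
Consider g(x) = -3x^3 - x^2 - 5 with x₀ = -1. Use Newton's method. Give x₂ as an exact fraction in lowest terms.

-1403/1064

g'(x) = -9x^2 - 2x.
g(-1) = -3, g'(-1) = -7, so x₁ = (-1) - (-3)/(-7) = -10/7.
g(-10/7) = 585/343, g'(-10/7) = -760/49, so x₂ = (-10/7) - (585/343)/(-760/49) = -1403/1064.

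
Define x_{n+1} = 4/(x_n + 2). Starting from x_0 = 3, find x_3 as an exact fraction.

7/6

x_1 = 4/(3 + 2) = 4/5.
x_2 = 4/(4/5 + 2) = 10/7.
x_3 = 4/(10/7 + 2) = 7/6.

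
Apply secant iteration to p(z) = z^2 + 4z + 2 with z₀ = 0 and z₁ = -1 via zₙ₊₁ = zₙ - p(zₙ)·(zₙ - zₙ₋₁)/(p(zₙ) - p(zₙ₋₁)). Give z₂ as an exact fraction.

p(0) = 2, p(-1) = -1. z₂ = (-1) - (-1)·((-1) - 0)/((-1) - 2) = -2/3.

-2/3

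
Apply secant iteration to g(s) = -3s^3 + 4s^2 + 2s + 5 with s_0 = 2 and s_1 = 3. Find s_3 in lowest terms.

88769/43473

g(2) = 1, g(3) = -34. s_2 = 3 - (-34)·(3 - 2)/((-34) - 1) = 71/35.
g(3) = -34, g(71/35) = 20332/42875. s_3 = (71/35) - (20332/42875)·((71/35) - 3)/((20332/42875) - (-34)) = 88769/43473.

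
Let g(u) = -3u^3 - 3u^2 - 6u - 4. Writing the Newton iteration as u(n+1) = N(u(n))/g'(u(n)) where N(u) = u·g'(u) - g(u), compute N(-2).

g'(u) = -9u^2 - 6u - 6.
N(u) = u·g'(u) - g(u) = u·(-9u^2 - 6u - 6) - (-3u^3 - 3u^2 - 6u - 4) = -6u^3 - 3u^2 + 4.
N(-2) = 40.

40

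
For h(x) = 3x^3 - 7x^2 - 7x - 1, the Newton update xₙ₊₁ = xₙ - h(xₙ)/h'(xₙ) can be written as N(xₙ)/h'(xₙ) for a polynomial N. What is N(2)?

h'(x) = 9x^2 - 14x - 7.
N(x) = x·h'(x) - h(x) = x·(9x^2 - 14x - 7) - (3x^3 - 7x^2 - 7x - 1) = 6x^3 - 7x^2 + 1.
N(2) = 21.

21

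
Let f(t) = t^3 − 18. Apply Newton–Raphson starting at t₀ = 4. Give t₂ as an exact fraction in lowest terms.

f'(t) = 3t^2.
f(4) = 46, f'(4) = 48, so t₁ = 4 − 46/48 = 73/24.
f(73/24) = 140185/13824, f'(73/24) = 5329/192, so t₂ = (73/24) − (140185/13824)/(5329/192) = 513433/191844.

513433/191844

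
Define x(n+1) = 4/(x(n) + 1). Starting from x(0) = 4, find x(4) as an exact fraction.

116/65

x(1) = 4/(4 + 1) = 4/5.
x(2) = 4/(4/5 + 1) = 20/9.
x(3) = 4/(20/9 + 1) = 36/29.
x(4) = 4/(36/29 + 1) = 116/65.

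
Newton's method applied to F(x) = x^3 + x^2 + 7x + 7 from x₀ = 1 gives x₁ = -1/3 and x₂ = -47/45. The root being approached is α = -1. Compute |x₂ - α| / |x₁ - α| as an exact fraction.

x₁ - α = -1/3 - (-1) = -1/3 + 1 = 2/3, so |x₁ - α| = 2/3.
x₂ - α = -47/45 - (-1) = -47/45 + 1 = -2/45, so |x₂ - α| = 2/45.
Ratio = (2/45) / (2/3) = 1/15.

1/15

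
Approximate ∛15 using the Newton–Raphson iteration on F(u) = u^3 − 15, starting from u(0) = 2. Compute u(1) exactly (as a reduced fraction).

F'(u) = 3u^2.
F(2) = −7, F'(2) = 12, so u(1) = 2 − (−7)/12 = 31/12.

31/12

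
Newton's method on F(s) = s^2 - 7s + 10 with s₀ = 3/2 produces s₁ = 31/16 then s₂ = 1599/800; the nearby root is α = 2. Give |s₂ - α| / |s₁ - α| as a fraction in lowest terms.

s₁ - α = 31/16 - 2 = -1/16, so |s₁ - α| = 1/16.
s₂ - α = 1599/800 - 2 = -1/800, so |s₂ - α| = 1/800.
Ratio = (1/800) / (1/16) = 1/50.

1/50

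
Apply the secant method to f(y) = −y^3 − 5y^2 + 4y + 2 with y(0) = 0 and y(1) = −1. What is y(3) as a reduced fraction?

f(0) = 2, f(−1) = −6. y(2) = (−1) − (−6)·((−1) − 0)/((−6) − 2) = −1/4.
f(−1) = −6, f(−1/4) = 45/64. y(3) = (−1/4) − (45/64)·((−1/4) − (−1))/((45/64) − (−6)) = −47/143.

−47/143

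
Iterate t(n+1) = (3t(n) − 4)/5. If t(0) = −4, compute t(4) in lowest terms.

−1412/625

t(1) = (3·(−4) − 4)/5 = −16/5.
t(2) = (3·(−16/5) − 4)/5 = −68/25.
t(3) = (3·(−68/25) − 4)/5 = −304/125.
t(4) = (3·(−304/125) − 4)/5 = −1412/625.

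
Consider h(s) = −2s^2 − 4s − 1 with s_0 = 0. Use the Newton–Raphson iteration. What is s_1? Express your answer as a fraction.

h'(s) = −4s − 4.
h(0) = −1, h'(0) = −4, so s_1 = 0 − (−1)/(−4) = −1/4.

−1/4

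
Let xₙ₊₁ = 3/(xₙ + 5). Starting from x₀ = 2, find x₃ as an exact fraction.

x₁ = 3/(2 + 5) = 3/7.
x₂ = 3/(3/7 + 5) = 21/38.
x₃ = 3/(21/38 + 5) = 114/211.

114/211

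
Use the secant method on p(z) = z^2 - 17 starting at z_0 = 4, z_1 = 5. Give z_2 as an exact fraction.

37/9

p(4) = -1, p(5) = 8. z_2 = 5 - 8·(5 - 4)/(8 - (-1)) = 37/9.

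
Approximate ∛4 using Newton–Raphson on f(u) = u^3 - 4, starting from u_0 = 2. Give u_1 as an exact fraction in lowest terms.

f'(u) = 3u^2.
f(2) = 4, f'(2) = 12, so u_1 = 2 - 4/12 = 5/3.

5/3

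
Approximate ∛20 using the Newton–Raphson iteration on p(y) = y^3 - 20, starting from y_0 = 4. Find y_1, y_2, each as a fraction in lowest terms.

y_1 = 37/12, y_2 = 67933/24642

p'(y) = 3y^2.
p(4) = 44, p'(4) = 48, so y_1 = 4 - 44/48 = 37/12.
p(37/12) = 16093/1728, p'(37/12) = 1369/48, so y_2 = (37/12) - (16093/1728)/(1369/48) = 67933/24642.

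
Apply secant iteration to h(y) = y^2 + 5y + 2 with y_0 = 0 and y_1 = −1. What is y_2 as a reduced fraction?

−1/2

h(0) = 2, h(−1) = −2. y_2 = (−1) − (−2)·((−1) − 0)/((−2) − 2) = −1/2.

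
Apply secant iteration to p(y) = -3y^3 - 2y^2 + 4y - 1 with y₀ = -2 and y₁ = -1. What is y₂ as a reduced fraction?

p(-2) = 7, p(-1) = -4. y₂ = (-1) - (-4)·((-1) - (-2))/((-4) - 7) = -15/11.

-15/11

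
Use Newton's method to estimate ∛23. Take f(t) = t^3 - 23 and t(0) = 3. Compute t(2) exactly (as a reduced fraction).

f'(t) = 3t^2.
f(3) = 4, f'(3) = 27, so t(1) = 3 - 4/27 = 77/27.
f(77/27) = 3824/19683, f'(77/27) = 5929/243, so t(2) = (77/27) - (3824/19683)/(5929/243) = 1365775/480249.

1365775/480249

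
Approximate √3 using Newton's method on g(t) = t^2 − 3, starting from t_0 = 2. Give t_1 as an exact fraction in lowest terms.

g'(t) = 2t.
g(2) = 1, g'(2) = 4, so t_1 = 2 − 1/4 = 7/4.

7/4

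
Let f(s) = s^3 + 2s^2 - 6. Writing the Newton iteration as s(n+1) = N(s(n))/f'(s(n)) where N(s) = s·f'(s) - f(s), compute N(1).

10

f'(s) = 3s^2 + 4s.
N(s) = s·f'(s) - f(s) = s·(3s^2 + 4s) - (s^3 + 2s^2 - 6) = 2s^3 + 2s^2 + 6.
N(1) = 10.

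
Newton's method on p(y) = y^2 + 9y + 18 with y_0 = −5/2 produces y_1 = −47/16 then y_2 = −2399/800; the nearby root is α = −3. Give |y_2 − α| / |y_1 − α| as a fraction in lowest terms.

y_1 − α = −47/16 − (−3) = −47/16 + 3 = 1/16, so |y_1 − α| = 1/16.
y_2 − α = −2399/800 − (−3) = −2399/800 + 3 = 1/800, so |y_2 − α| = 1/800.
Ratio = (1/800) / (1/16) = 1/50.

1/50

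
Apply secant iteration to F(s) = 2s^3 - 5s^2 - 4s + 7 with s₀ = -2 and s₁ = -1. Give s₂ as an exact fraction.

-29/25

F(-2) = -21, F(-1) = 4. s₂ = (-1) - 4·((-1) - (-2))/(4 - (-21)) = -29/25.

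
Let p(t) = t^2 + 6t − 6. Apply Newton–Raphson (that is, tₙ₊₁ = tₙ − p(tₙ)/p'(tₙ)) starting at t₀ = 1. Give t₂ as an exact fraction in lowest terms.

433/496

p'(t) = 2t + 6.
p(1) = 1, p'(1) = 8, so t₁ = 1 − 1/8 = 7/8.
p(7/8) = 1/64, p'(7/8) = 31/4, so t₂ = (7/8) − (1/64)/(31/4) = 433/496.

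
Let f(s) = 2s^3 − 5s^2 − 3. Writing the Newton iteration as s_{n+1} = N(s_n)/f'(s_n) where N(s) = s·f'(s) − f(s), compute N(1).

f'(s) = 6s^2 − 10s.
N(s) = s·f'(s) − f(s) = s·(6s^2 − 10s) − (2s^3 − 5s^2 − 3) = 4s^3 − 5s^2 + 3.
N(1) = 2.

2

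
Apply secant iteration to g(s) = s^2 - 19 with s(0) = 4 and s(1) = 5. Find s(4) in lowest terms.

g(4) = -3, g(5) = 6. s(2) = 5 - 6·(5 - 4)/(6 - (-3)) = 13/3.
g(5) = 6, g(13/3) = -2/9. s(3) = (13/3) - (-2/9)·((13/3) - 5)/((-2/9) - 6) = 61/14.
g(13/3) = -2/9, g(61/14) = -3/196. s(4) = (61/14) - (-3/196)·((61/14) - (13/3))/((-3/196) - (-2/9)) = 1591/365.

1591/365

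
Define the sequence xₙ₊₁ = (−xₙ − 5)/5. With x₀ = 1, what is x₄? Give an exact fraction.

−519/625

x₁ = (−1 − 5)/5 = −6/5.
x₂ = (−(−6/5) − 5)/5 = −19/25.
x₃ = (−(−19/25) − 5)/5 = −106/125.
x₄ = (−(−106/125) − 5)/5 = −519/625.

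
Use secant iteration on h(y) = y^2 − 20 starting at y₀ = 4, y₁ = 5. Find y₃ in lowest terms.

76/17

h(4) = −4, h(5) = 5. y₂ = 5 − 5·(5 − 4)/(5 − (−4)) = 40/9.
h(5) = 5, h(40/9) = −20/81. y₃ = (40/9) − (−20/81)·((40/9) − 5)/((−20/81) − 5) = 76/17.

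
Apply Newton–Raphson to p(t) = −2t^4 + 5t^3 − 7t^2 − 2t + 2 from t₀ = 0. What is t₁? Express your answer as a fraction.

1

p'(t) = −8t^3 + 15t^2 − 14t − 2.
p(0) = 2, p'(0) = −2, so t₁ = 0 − 2/(−2) = 1.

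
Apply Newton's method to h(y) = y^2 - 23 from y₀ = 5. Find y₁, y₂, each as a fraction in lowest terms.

y₁ = 24/5, y₂ = 1151/240

h'(y) = 2y.
h(5) = 2, h'(5) = 10, so y₁ = 5 - 2/10 = 24/5.
h(24/5) = 1/25, h'(24/5) = 48/5, so y₂ = (24/5) - (1/25)/(48/5) = 1151/240.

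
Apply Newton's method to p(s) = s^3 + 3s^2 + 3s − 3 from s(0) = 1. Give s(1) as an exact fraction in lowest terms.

p'(s) = 3s^2 + 6s + 3.
p(1) = 4, p'(1) = 12, so s(1) = 1 − 4/12 = 2/3.

2/3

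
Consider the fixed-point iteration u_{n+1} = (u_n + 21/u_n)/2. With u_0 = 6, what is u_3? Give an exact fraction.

u_1 = (6 + 21/6)/2 = 19/4.
u_2 = (19/4 + 21/(19/4))/2 = 697/152.
u_3 = (697/152 + 21/(697/152))/2 = 970993/211888.

970993/211888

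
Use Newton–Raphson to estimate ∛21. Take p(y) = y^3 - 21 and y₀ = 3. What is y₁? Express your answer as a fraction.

25/9

p'(y) = 3y^2.
p(3) = 6, p'(3) = 27, so y₁ = 3 - 6/27 = 25/9.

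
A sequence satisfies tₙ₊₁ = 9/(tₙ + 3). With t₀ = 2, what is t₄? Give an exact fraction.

t₁ = 9/(2 + 3) = 9/5.
t₂ = 9/(9/5 + 3) = 15/8.
t₃ = 9/(15/8 + 3) = 24/13.
t₄ = 9/(24/13 + 3) = 13/7.

13/7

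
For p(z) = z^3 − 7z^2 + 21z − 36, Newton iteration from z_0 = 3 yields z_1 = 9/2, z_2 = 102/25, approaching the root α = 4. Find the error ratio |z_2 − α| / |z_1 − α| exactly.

4/25

z_1 − α = 9/2 − 4 = 1/2, so |z_1 − α| = 1/2.
z_2 − α = 102/25 − 4 = 2/25, so |z_2 − α| = 2/25.
Ratio = (2/25) / (1/2) = 4/25.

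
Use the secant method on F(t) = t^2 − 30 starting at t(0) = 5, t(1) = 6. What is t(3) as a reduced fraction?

F(5) = −5, F(6) = 6. t(2) = 6 − 6·(6 − 5)/(6 − (−5)) = 60/11.
F(6) = 6, F(60/11) = −30/121. t(3) = (60/11) − (−30/121)·((60/11) − 6)/((−30/121) − 6) = 115/21.

115/21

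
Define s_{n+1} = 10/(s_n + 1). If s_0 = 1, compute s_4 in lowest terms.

s_1 = 10/(1 + 1) = 5.
s_2 = 10/(5 + 1) = 5/3.
s_3 = 10/(5/3 + 1) = 15/4.
s_4 = 10/(15/4 + 1) = 40/19.

40/19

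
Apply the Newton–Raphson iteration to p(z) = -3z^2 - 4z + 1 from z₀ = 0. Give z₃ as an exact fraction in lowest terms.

8827/41008

p'(z) = -6z - 4.
p(0) = 1, p'(0) = -4, so z₁ = 0 - 1/(-4) = 1/4.
p(1/4) = -3/16, p'(1/4) = -11/2, so z₂ = (1/4) - (-3/16)/(-11/2) = 19/88.
p(19/88) = -27/7744, p'(19/88) = -233/44, so z₃ = (19/88) - (-27/7744)/(-233/44) = 8827/41008.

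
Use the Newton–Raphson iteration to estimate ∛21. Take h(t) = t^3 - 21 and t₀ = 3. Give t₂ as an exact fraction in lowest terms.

h'(t) = 3t^2.
h(3) = 6, h'(3) = 27, so t₁ = 3 - 6/27 = 25/9.
h(25/9) = 316/729, h'(25/9) = 625/27, so t₂ = (25/9) - (316/729)/(625/27) = 46559/16875.

46559/16875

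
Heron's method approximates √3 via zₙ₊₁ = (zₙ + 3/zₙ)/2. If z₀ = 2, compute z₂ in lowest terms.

z₁ = (2 + 3/2)/2 = 7/4.
z₂ = (7/4 + 3/(7/4))/2 = 97/56.

97/56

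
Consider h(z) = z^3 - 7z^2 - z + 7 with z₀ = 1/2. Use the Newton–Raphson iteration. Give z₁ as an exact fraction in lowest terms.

h'(z) = 3z^2 - 14z - 1.
h(1/2) = 39/8, h'(1/2) = -29/4, so z₁ = (1/2) - (39/8)/(-29/4) = 34/29.

34/29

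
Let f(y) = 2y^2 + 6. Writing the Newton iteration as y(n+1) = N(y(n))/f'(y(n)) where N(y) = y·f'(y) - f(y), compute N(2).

2

f'(y) = 4y.
N(y) = y·f'(y) - f(y) = y·(4y) - (2y^2 + 6) = 2y^2 - 6.
N(2) = 2.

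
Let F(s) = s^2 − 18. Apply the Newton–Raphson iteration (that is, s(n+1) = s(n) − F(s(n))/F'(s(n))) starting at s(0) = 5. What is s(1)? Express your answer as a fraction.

43/10

F'(s) = 2s.
F(5) = 7, F'(5) = 10, so s(1) = 5 − 7/10 = 43/10.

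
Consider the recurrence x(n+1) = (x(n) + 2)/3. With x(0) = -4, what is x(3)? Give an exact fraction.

x(1) = ((-4) + 2)/3 = -2/3.
x(2) = ((-2/3) + 2)/3 = 4/9.
x(3) = ((4/9) + 2)/3 = 22/27.

22/27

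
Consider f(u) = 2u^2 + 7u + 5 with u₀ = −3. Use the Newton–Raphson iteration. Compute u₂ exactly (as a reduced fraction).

−213/85

f'(u) = 4u + 7.
f(−3) = 2, f'(−3) = −5, so u₁ = (−3) − 2/(−5) = −13/5.
f(−13/5) = 8/25, f'(−13/5) = −17/5, so u₂ = (−13/5) − (8/25)/(−17/5) = −213/85.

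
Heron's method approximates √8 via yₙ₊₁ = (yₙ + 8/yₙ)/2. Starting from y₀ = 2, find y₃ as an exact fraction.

577/204

y₁ = (2 + 8/2)/2 = 3.
y₂ = (3 + 8/3)/2 = 17/6.
y₃ = (17/6 + 8/(17/6))/2 = 577/204.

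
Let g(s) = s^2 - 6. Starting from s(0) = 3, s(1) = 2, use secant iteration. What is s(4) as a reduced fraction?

218/89

g(3) = 3, g(2) = -2. s(2) = 2 - (-2)·(2 - 3)/((-2) - 3) = 12/5.
g(2) = -2, g(12/5) = -6/25. s(3) = (12/5) - (-6/25)·((12/5) - 2)/((-6/25) - (-2)) = 27/11.
g(12/5) = -6/25, g(27/11) = 3/121. s(4) = (27/11) - (3/121)·((27/11) - (12/5))/((3/121) - (-6/25)) = 218/89.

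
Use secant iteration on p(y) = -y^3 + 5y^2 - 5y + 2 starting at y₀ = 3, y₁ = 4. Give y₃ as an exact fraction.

p(3) = 5, p(4) = -2. y₂ = 4 - (-2)·(4 - 3)/((-2) - 5) = 26/7.
p(4) = -2, p(26/7) = 400/343. y₃ = (26/7) - (400/343)·((26/7) - 4)/((400/343) - (-2)) = 2074/543.

2074/543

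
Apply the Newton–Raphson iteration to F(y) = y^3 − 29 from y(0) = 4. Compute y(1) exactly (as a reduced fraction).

F'(y) = 3y^2.
F(4) = 35, F'(4) = 48, so y(1) = 4 − 35/48 = 157/48.

157/48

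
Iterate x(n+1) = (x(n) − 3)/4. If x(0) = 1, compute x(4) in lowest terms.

x(1) = (1 − 3)/4 = −1/2.
x(2) = ((−1/2) − 3)/4 = −7/8.
x(3) = ((−7/8) − 3)/4 = −31/32.
x(4) = ((−31/32) − 3)/4 = −127/128.

−127/128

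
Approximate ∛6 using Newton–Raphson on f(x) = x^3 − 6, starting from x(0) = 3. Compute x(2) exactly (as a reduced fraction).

f'(x) = 3x^2.
f(3) = 21, f'(3) = 27, so x(1) = 3 − 21/27 = 20/9.
f(20/9) = 3626/729, f'(20/9) = 400/27, so x(2) = (20/9) − (3626/729)/(400/27) = 10187/5400.

10187/5400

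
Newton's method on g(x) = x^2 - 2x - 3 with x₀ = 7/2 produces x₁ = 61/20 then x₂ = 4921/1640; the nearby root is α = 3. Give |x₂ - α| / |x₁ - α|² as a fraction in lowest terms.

x₁ - α = 61/20 - 3 = 1/20, so |x₁ - α| = 1/20.
x₂ - α = 4921/1640 - 3 = 1/1640, so |x₂ - α| = 1/1640.
|x₁ - α|² = 1/400.
Ratio = (1/1640) / (1/400) = 10/41.

10/41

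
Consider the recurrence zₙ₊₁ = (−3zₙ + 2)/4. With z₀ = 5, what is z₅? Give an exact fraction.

z₁ = (−3·5 + 2)/4 = −13/4.
z₂ = (−3·(−13/4) + 2)/4 = 47/16.
z₃ = (−3·(47/16) + 2)/4 = −109/64.
z₄ = (−3·(−109/64) + 2)/4 = 455/256.
z₅ = (−3·(455/256) + 2)/4 = −853/1024.

−853/1024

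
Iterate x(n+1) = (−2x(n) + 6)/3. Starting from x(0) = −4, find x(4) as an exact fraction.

x(1) = (−2·(−4) + 6)/3 = 14/3.
x(2) = (−2·(14/3) + 6)/3 = −10/9.
x(3) = (−2·(−10/9) + 6)/3 = 74/27.
x(4) = (−2·(74/27) + 6)/3 = 14/81.

14/81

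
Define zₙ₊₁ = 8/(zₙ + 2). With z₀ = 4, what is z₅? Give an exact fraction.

84/43

z₁ = 8/(4 + 2) = 4/3.
z₂ = 8/(4/3 + 2) = 12/5.
z₃ = 8/(12/5 + 2) = 20/11.
z₄ = 8/(20/11 + 2) = 44/21.
z₅ = 8/(44/21 + 2) = 84/43.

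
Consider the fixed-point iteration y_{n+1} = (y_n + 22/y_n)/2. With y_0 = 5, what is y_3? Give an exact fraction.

38878481/8288920

y_1 = (5 + 22/5)/2 = 47/10.
y_2 = (47/10 + 22/(47/10))/2 = 4409/940.
y_3 = (4409/940 + 22/(4409/940))/2 = 38878481/8288920.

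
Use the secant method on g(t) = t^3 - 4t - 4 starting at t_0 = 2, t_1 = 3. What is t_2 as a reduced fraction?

g(2) = -4, g(3) = 11. t_2 = 3 - 11·(3 - 2)/(11 - (-4)) = 34/15.

34/15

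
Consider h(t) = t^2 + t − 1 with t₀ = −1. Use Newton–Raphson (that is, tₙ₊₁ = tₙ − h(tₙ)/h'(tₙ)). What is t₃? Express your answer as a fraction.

−34/21

h'(t) = 2t + 1.
h(−1) = −1, h'(−1) = −1, so t₁ = (−1) − (−1)/(−1) = −2.
h(−2) = 1, h'(−2) = −3, so t₂ = (−2) − 1/(−3) = −5/3.
h(−5/3) = 1/9, h'(−5/3) = −7/3, so t₃ = (−5/3) − (1/9)/(−7/3) = −34/21.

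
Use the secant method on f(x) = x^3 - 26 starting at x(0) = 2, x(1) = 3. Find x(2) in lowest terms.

f(2) = -18, f(3) = 1. x(2) = 3 - 1·(3 - 2)/(1 - (-18)) = 56/19.

56/19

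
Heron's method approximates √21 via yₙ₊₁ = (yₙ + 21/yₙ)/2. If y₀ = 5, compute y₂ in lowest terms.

y₁ = (5 + 21/5)/2 = 23/5.
y₂ = (23/5 + 21/(23/5))/2 = 527/115.

527/115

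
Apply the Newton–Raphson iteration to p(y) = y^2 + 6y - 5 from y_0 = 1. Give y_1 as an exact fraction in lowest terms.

p'(y) = 2y + 6.
p(1) = 2, p'(1) = 8, so y_1 = 1 - 2/8 = 3/4.

3/4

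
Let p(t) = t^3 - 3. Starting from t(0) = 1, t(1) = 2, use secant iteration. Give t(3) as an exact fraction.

p(1) = -2, p(2) = 5. t(2) = 2 - 5·(2 - 1)/(5 - (-2)) = 9/7.
p(2) = 5, p(9/7) = -300/343. t(3) = (9/7) - (-300/343)·((9/7) - 2)/((-300/343) - 5) = 561/403.

561/403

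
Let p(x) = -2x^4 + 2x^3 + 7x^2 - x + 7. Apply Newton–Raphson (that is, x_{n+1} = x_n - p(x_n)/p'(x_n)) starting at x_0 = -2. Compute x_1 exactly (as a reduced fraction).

p'(x) = -8x^3 + 6x^2 + 14x - 1.
p(-2) = -11, p'(-2) = 59, so x_1 = (-2) - (-11)/59 = -107/59.

-107/59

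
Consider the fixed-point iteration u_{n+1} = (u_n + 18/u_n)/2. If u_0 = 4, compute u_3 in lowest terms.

u_1 = (4 + 18/4)/2 = 17/4.
u_2 = (17/4 + 18/(17/4))/2 = 577/136.
u_3 = (577/136 + 18/(577/136))/2 = 665857/156944.

665857/156944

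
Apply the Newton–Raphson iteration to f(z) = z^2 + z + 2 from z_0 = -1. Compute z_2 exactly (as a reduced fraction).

f'(z) = 2z + 1.
f(-1) = 2, f'(-1) = -1, so z_1 = (-1) - 2/(-1) = 1.
f(1) = 4, f'(1) = 3, so z_2 = 1 - 4/3 = -1/3.

-1/3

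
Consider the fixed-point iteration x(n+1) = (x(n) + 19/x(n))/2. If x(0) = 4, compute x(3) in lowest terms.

11916881/2733920

x(1) = (4 + 19/4)/2 = 35/8.
x(2) = (35/8 + 19/(35/8))/2 = 2441/560.
x(3) = (2441/560 + 19/(2441/560))/2 = 11916881/2733920.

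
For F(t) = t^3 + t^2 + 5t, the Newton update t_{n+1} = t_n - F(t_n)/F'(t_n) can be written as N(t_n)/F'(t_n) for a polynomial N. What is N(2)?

F'(t) = 3t^2 + 2t + 5.
N(t) = t·F'(t) - F(t) = t·(3t^2 + 2t + 5) - (t^3 + t^2 + 5t) = 2t^3 + t^2.
N(2) = 20.

20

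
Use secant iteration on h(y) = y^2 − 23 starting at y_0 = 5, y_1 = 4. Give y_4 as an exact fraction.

16325/3404

h(5) = 2, h(4) = −7. y_2 = 4 − (−7)·(4 − 5)/((−7) − 2) = 43/9.
h(4) = −7, h(43/9) = −14/81. y_3 = (43/9) − (−14/81)·((43/9) − 4)/((−14/81) − (−7)) = 379/79.
h(43/9) = −14/81, h(379/79) = 98/6241. y_4 = (379/79) − (98/6241)·((379/79) − (43/9))/((98/6241) − (−14/81)) = 16325/3404.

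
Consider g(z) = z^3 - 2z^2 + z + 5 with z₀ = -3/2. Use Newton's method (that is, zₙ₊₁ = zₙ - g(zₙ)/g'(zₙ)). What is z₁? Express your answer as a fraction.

-13/11

g'(z) = 3z^2 - 4z + 1.
g(-3/2) = -35/8, g'(-3/2) = 55/4, so z₁ = (-3/2) - (-35/8)/(55/4) = -13/11.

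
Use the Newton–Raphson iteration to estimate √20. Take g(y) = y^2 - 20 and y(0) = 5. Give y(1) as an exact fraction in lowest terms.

9/2

g'(y) = 2y.
g(5) = 5, g'(5) = 10, so y(1) = 5 - 5/10 = 9/2.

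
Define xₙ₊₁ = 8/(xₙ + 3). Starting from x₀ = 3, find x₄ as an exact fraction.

504/293

x₁ = 8/(3 + 3) = 4/3.
x₂ = 8/(4/3 + 3) = 24/13.
x₃ = 8/(24/13 + 3) = 104/63.
x₄ = 8/(104/63 + 3) = 504/293.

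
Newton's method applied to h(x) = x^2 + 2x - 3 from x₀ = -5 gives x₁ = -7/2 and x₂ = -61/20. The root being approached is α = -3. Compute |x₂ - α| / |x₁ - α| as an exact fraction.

x₁ - α = -7/2 - (-3) = -7/2 + 3 = -1/2, so |x₁ - α| = 1/2.
x₂ - α = -61/20 - (-3) = -61/20 + 3 = -1/20, so |x₂ - α| = 1/20.
Ratio = (1/20) / (1/2) = 1/10.

1/10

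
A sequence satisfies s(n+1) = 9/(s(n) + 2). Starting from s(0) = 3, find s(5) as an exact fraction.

3033/1421

s(1) = 9/(3 + 2) = 9/5.
s(2) = 9/(9/5 + 2) = 45/19.
s(3) = 9/(45/19 + 2) = 171/83.
s(4) = 9/(171/83 + 2) = 747/337.
s(5) = 9/(747/337 + 2) = 3033/1421.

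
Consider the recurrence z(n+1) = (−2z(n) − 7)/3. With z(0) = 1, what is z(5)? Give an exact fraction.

−139/81

z(1) = (−2·1 − 7)/3 = −3.
z(2) = (−2·(−3) − 7)/3 = −1/3.
z(3) = (−2·(−1/3) − 7)/3 = −19/9.
z(4) = (−2·(−19/9) − 7)/3 = −25/27.
z(5) = (−2·(−25/27) − 7)/3 = −139/81.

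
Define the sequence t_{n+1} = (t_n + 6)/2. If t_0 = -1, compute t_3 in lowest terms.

41/8

t_1 = ((-1) + 6)/2 = 5/2.
t_2 = ((5/2) + 6)/2 = 17/4.
t_3 = ((17/4) + 6)/2 = 41/8.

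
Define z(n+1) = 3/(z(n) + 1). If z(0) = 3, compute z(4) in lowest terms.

57/40

z(1) = 3/(3 + 1) = 3/4.
z(2) = 3/(3/4 + 1) = 12/7.
z(3) = 3/(12/7 + 1) = 21/19.
z(4) = 3/(21/19 + 1) = 57/40.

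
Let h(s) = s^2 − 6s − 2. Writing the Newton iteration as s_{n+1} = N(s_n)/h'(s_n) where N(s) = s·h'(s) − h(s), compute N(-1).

h'(s) = 2s − 6.
N(s) = s·h'(s) − h(s) = s·(2s − 6) − (s^2 − 6s − 2) = s^2 + 2.
N(-1) = 3.

3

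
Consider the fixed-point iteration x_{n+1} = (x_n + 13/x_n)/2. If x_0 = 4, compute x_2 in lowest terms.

x_1 = (4 + 13/4)/2 = 29/8.
x_2 = (29/8 + 13/(29/8))/2 = 1673/464.

1673/464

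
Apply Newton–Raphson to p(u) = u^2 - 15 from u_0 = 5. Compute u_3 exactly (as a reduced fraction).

1921/496

p'(u) = 2u.
p(5) = 10, p'(5) = 10, so u_1 = 5 - 10/10 = 4.
p(4) = 1, p'(4) = 8, so u_2 = 4 - 1/8 = 31/8.
p(31/8) = 1/64, p'(31/8) = 31/4, so u_3 = (31/8) - (1/64)/(31/4) = 1921/496.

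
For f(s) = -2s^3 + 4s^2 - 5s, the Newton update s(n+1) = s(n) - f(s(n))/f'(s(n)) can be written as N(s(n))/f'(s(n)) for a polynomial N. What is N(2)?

-16

f'(s) = -6s^2 + 8s - 5.
N(s) = s·f'(s) - f(s) = s·(-6s^2 + 8s - 5) - (-2s^3 + 4s^2 - 5s) = -4s^3 + 4s^2.
N(2) = -16.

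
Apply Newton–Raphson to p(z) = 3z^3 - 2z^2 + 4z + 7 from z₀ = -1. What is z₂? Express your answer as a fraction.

-62291/71417

p'(z) = 9z^2 - 4z + 4.
p(-1) = -2, p'(-1) = 17, so z₁ = (-1) - (-2)/17 = -15/17.
p(-15/17) = -724/4913, p'(-15/17) = 4201/289, so z₂ = (-15/17) - (-724/4913)/(4201/289) = -62291/71417.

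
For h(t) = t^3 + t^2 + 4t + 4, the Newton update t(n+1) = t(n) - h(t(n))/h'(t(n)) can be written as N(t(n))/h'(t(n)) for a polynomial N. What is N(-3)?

h'(t) = 3t^2 + 2t + 4.
N(t) = t·h'(t) - h(t) = t·(3t^2 + 2t + 4) - (t^3 + t^2 + 4t + 4) = 2t^3 + t^2 - 4.
N(-3) = -49.

-49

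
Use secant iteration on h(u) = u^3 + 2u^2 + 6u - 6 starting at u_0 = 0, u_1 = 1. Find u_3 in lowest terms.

76/103

h(0) = -6, h(1) = 3. u_2 = 1 - 3·(1 - 0)/(3 - (-6)) = 2/3.
h(1) = 3, h(2/3) = -22/27. u_3 = (2/3) - (-22/27)·((2/3) - 1)/((-22/27) - 3) = 76/103.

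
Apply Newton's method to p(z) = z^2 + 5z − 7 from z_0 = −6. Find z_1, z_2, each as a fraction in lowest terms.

z_1 = −43/7, z_2 = −2192/357

p'(z) = 2z + 5.
p(−6) = −1, p'(−6) = −7, so z_1 = (−6) − (−1)/(−7) = −43/7.
p(−43/7) = 1/49, p'(−43/7) = −51/7, so z_2 = (−43/7) − (1/49)/(−51/7) = −2192/357.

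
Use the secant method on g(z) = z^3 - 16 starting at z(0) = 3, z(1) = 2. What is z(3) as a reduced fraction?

3376/1327

g(3) = 11, g(2) = -8. z(2) = 2 - (-8)·(2 - 3)/((-8) - 11) = 46/19.
g(2) = -8, g(46/19) = -12408/6859. z(3) = (46/19) - (-12408/6859)·((46/19) - 2)/((-12408/6859) - (-8)) = 3376/1327.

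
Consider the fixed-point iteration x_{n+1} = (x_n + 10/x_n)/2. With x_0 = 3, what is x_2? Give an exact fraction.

x_1 = (3 + 10/3)/2 = 19/6.
x_2 = (19/6 + 10/(19/6))/2 = 721/228.

721/228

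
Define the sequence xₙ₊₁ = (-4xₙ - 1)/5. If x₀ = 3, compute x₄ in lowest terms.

x₁ = (-4·3 - 1)/5 = -13/5.
x₂ = (-4·(-13/5) - 1)/5 = 47/25.
x₃ = (-4·(47/25) - 1)/5 = -213/125.
x₄ = (-4·(-213/125) - 1)/5 = 727/625.

727/625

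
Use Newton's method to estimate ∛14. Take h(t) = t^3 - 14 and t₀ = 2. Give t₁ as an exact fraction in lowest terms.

h'(t) = 3t^2.
h(2) = -6, h'(2) = 12, so t₁ = 2 - (-6)/12 = 5/2.

5/2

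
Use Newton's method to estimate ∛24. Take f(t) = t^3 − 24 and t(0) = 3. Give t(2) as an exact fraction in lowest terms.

f'(t) = 3t^2.
f(3) = 3, f'(3) = 27, so t(1) = 3 − 3/27 = 26/9.
f(26/9) = 80/729, f'(26/9) = 676/27, so t(2) = (26/9) − (80/729)/(676/27) = 13162/4563.

13162/4563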